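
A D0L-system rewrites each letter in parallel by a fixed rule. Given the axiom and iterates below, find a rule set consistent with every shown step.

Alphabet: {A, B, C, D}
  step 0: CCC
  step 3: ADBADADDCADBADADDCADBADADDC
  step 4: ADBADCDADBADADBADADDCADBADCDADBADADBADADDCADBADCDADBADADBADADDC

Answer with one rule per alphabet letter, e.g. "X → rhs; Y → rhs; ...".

  step 3 ⇒ step 4: ADBADADDCADBADADDCADBADADDC ⇒ ADB·AD·CD·ADB·AD·ADB·AD·AD·DC·ADB·AD·CD·ADB·AD·ADB·AD·AD·DC·ADB·AD·CD·ADB·AD·ADB·AD·AD·DC
    A ↦ ADB
    B ↦ CD
    C ↦ DC
    D ↦ AD

A->ADB, B->CD, C->DC, D->AD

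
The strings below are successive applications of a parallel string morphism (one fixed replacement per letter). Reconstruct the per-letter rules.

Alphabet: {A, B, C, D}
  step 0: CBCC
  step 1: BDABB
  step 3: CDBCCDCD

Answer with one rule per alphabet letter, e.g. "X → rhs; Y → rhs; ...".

  step 0 ⇒ step 1: CBCC ⇒ B·DA·B·B
    B ↦ DA
    C ↦ B
    A ↦ D  (constrained at step 1)
    D ↦ C  (constrained at step 1)

A->D, B->DA, C->B, D->C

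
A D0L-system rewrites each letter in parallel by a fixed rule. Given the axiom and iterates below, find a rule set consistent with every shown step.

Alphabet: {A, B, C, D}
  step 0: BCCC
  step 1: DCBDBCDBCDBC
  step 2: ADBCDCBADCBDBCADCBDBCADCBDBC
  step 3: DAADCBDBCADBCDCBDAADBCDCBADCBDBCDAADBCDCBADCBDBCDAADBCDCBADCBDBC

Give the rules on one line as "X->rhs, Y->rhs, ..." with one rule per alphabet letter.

  step 2 ⇒ step 3: ADBCDCBADCBDBCADCBDBCADCBDBC ⇒ DA·A·DCB·DBC·A·DBC·DCB·DA·A·DBC·DCB·A·DCB·DBC·DA·A·DBC·DCB·A·DCB·DBC·DA·A·DBC·DCB·A·DCB·DBC
    A ↦ DA
    B ↦ DCB
    C ↦ DBC
    D ↦ A

A->DA, B->DCB, C->DBC, D->A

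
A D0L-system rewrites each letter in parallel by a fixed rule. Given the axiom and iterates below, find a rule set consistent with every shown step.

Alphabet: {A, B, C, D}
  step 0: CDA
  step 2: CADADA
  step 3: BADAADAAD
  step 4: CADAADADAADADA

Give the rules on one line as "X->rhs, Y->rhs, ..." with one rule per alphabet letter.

  step 3 ⇒ step 4: BADAADAAD ⇒ C·AD·A·AD·AD·A·AD·AD·A
    A ↦ AD
    B ↦ C
    D ↦ A
  step 2 ⇒ step 3: CADADA ⇒ B·AD·A·AD·A·AD
    C ↦ B

A->AD, B->C, C->B, D->A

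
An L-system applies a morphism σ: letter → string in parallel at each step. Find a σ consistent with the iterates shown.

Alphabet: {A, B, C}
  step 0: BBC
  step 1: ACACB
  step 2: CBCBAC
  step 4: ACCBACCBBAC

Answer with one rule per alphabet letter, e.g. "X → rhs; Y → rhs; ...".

A->C, B->AC, C->B

  step 1 ⇒ step 2: ACACB ⇒ C·B·C·B·AC
    A ↦ C
    B ↦ AC
    C ↦ B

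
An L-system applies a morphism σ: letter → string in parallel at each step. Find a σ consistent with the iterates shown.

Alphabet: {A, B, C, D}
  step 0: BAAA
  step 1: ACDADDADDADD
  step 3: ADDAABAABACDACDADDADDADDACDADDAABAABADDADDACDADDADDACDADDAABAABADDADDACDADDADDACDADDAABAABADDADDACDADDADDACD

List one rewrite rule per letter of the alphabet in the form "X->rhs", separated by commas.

  step 0 ⇒ step 1: BAAA ⇒ ACD·ADD·ADD·ADD
    A ↦ ADD
    B ↦ ACD
    C ↦ BBA  (constrained at step 1)
    D ↦ AAB  (constrained at step 1)

A->ADD, B->ACD, C->BBA, D->AAB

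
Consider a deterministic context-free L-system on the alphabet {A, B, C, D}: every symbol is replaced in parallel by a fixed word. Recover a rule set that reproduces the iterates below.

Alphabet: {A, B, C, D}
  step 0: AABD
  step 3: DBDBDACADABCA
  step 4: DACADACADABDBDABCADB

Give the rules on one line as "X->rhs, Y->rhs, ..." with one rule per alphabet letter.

  step 3 ⇒ step 4: DBDBDACADABCA ⇒ DA·CA·DA·CA·DA·B·D·B·DA·B·CA·D·B
    A ↦ B
    B ↦ CA
    C ↦ D
    D ↦ DA

A->B, B->CA, C->D, D->DA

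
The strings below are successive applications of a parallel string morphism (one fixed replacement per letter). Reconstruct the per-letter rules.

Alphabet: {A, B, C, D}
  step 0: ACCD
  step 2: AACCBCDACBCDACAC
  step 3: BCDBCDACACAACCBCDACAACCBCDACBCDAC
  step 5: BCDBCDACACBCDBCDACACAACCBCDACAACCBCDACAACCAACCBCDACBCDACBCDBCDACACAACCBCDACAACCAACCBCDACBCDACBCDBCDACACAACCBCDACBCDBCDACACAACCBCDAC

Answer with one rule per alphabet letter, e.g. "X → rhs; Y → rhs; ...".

A->BCD, B->A, C->AC, D->C

  step 2 ⇒ step 3: AACCBCDACBCDACAC ⇒ BCD·BCD·AC·AC·A·AC·C·BCD·AC·A·AC·C·BCD·AC·BCD·AC
    A ↦ BCD
    B ↦ A
    C ↦ AC
    D ↦ C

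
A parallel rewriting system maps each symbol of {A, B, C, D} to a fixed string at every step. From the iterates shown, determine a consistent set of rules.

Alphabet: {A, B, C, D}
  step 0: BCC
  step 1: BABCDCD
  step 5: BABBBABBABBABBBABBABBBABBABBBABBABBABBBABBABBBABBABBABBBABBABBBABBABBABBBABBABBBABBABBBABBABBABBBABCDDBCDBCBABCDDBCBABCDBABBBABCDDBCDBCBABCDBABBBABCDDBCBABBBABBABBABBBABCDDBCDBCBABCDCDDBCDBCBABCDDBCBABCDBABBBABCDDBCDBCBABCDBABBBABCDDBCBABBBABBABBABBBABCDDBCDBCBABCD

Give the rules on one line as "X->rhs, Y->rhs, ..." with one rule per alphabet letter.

A->B, B->BAB, C->CD, D->DBC

  step 0 ⇒ step 1: BCC ⇒ BAB·CD·CD
    B ↦ BAB
    C ↦ CD
    A ↦ B  (constrained at step 1)
    D ↦ DBC  (constrained at step 1)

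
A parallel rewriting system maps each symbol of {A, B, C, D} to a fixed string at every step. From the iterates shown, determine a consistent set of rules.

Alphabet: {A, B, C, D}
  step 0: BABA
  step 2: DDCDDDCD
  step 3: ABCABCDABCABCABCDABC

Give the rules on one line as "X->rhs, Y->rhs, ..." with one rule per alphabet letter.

  step 2 ⇒ step 3: DDCDDDCD ⇒ ABC·ABC·D·ABC·ABC·ABC·D·ABC
    C ↦ D
    D ↦ ABC
    A ↦ CBC  (constrained at step 0)
    B ↦ C  (constrained at step 0)

A->CBC, B->C, C->D, D->ABC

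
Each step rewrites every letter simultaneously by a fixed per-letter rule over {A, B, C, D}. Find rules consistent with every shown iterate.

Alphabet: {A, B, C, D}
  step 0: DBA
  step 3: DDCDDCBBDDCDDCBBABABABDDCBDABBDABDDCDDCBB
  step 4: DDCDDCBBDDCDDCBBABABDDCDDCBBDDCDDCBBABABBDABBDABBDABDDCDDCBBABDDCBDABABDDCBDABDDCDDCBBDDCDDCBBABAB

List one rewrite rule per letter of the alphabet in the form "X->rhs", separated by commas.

  step 3 ⇒ step 4: DDCDDCBBDDCDDCBBABABABDDCBDABBDABDDCDDCBB ⇒ DDC·DDC·BB·DDC·DDC·BB·AB·AB·DDC·DDC·BB·DDC·DDC·BB·AB·AB·BD·AB·BD·AB·BD·AB·DDC·DDC·BB·AB·DDC·BD·AB·AB·DDC·BD·AB·DDC·DDC·BB·DDC·DDC·BB·AB·AB
    A ↦ BD
    B ↦ AB
    C ↦ BB
    D ↦ DDC

A->BD, B->AB, C->BB, D->DDC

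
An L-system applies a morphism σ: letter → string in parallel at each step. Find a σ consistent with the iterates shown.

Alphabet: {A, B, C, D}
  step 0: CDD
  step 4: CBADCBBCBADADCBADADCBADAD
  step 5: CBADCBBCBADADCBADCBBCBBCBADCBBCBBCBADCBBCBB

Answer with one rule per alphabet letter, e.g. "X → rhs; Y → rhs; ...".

A->CB, B->AD, C->CB, D->B

  step 4 ⇒ step 5: CBADCBBCBADADCBADADCBADAD ⇒ CB·AD·CB·B·CB·AD·AD·CB·AD·CB·B·CB·B·CB·AD·CB·B·CB·B·CB·AD·CB·B·CB·B
    A ↦ CB
    B ↦ AD
    C ↦ CB
    D ↦ B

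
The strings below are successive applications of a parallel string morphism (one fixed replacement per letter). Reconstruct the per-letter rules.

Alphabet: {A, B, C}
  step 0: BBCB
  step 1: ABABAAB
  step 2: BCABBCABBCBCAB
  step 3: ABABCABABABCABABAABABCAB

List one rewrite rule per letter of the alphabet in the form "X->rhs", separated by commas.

A->BC, B->AB, C->A

  step 2 ⇒ step 3: BCABBCABBCBCAB ⇒ AB·A·BC·AB·AB·A·BC·AB·AB·A·AB·A·BC·AB
    A ↦ BC
    B ↦ AB
    C ↦ A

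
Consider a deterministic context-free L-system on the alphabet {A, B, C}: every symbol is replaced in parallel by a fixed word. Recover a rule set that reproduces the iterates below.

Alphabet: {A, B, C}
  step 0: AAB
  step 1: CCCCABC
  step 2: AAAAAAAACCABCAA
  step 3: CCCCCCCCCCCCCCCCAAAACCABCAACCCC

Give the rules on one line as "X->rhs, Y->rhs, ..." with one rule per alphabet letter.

A->CC, B->ABC, C->AA

  step 2 ⇒ step 3: AAAAAAAACCABCAA ⇒ CC·CC·CC·CC·CC·CC·CC·CC·AA·AA·CC·ABC·AA·CC·CC
    A ↦ CC
    B ↦ ABC
    C ↦ AA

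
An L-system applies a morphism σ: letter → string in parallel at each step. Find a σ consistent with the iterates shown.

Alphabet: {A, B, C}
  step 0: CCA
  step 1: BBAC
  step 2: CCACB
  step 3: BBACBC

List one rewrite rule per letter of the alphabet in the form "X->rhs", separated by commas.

  step 2 ⇒ step 3: CCACB ⇒ B·B·AC·B·C
    A ↦ AC
    B ↦ C
    C ↦ B

A->AC, B->C, C->B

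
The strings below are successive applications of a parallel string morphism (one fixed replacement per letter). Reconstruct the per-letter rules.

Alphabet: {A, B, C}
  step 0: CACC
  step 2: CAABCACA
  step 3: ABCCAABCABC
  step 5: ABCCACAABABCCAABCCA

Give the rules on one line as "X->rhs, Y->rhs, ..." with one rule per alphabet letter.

A->C, B->A, C->AB

  step 2 ⇒ step 3: CAABCACA ⇒ AB·C·C·A·AB·C·AB·C
    A ↦ C
    B ↦ A
    C ↦ AB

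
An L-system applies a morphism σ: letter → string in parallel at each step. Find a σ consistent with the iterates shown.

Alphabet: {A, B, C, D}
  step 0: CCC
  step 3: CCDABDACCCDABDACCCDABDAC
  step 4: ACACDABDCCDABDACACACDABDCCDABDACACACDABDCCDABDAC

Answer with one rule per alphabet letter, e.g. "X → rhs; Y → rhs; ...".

  step 3 ⇒ step 4: CCDABDACCCDABDACCCDABDAC ⇒ AC·AC·DA·BD·CC·DA·BD·AC·AC·AC·DA·BD·CC·DA·BD·AC·AC·AC·DA·BD·CC·DA·BD·AC
    A ↦ BD
    B ↦ CC
    C ↦ AC
    D ↦ DA

A->BD, B->CC, C->AC, D->DA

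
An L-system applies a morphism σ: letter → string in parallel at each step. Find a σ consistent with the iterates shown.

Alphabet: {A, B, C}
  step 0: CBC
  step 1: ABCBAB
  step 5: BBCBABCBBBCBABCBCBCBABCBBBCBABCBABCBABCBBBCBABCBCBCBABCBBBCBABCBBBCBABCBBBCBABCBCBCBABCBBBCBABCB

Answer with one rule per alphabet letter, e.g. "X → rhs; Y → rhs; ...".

A->BB, B->CB, C->AB

  step 0 ⇒ step 1: CBC ⇒ AB·CB·AB
    B ↦ CB
    C ↦ AB
    A ↦ BB  (constrained at step 1)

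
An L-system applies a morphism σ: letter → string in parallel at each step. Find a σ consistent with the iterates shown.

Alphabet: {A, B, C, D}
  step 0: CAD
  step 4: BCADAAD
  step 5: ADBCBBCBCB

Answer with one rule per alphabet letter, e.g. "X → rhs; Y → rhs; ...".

  step 4 ⇒ step 5: BCADAAD ⇒ A·D·BC·B·BC·BC·B
    A ↦ BC
    B ↦ A
    C ↦ D
    D ↦ B

A->BC, B->A, C->D, D->B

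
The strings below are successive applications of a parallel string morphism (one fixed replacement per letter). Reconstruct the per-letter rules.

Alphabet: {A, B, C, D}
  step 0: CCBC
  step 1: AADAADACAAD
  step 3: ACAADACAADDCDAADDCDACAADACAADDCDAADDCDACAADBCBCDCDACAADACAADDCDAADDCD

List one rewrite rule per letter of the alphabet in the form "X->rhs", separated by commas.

  step 0 ⇒ step 1: CCBC ⇒ AAD·AAD·AC·AAD
    B ↦ AC
    C ↦ AAD
    A ↦ BC  (constrained at step 1)
    D ↦ DCD  (constrained at step 1)

A->BC, B->AC, C->AAD, D->DCD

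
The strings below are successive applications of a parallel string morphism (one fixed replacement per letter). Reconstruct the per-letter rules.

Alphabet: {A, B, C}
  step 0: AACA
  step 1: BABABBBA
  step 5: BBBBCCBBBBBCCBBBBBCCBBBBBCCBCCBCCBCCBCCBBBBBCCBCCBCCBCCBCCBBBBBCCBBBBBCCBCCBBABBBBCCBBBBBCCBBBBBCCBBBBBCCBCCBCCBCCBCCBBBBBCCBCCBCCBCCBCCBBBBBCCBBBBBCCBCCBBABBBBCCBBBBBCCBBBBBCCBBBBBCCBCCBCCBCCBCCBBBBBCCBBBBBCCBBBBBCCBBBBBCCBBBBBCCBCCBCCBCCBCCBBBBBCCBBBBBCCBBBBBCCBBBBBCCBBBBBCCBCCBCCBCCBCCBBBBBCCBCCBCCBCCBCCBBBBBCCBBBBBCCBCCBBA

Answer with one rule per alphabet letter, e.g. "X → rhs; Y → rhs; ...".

A->BA, B->CCB, C->BB

  step 0 ⇒ step 1: AACA ⇒ BA·BA·BB·BA
    A ↦ BA
    C ↦ BB
    B ↦ CCB  (constrained at step 1)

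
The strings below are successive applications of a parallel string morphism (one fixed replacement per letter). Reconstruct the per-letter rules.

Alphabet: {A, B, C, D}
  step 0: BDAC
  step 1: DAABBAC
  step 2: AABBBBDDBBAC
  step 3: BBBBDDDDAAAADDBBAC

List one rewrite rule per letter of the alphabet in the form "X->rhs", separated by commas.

A->BB, B->D, C->AC, D->AA

  step 2 ⇒ step 3: AABBBBDDBBAC ⇒ BB·BB·D·D·D·D·AA·AA·D·D·BB·AC
    A ↦ BB
    B ↦ D
    C ↦ AC
    D ↦ AA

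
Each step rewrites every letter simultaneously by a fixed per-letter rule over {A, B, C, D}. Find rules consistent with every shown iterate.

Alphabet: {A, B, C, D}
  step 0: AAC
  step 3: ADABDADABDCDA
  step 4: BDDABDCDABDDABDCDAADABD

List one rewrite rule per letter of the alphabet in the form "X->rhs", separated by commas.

  step 3 ⇒ step 4: ADABDADABDCDA ⇒ BD·DA·BD·C·DA·BD·DA·BD·C·DA·A·DA·BD
    A ↦ BD
    B ↦ C
    C ↦ A
    D ↦ DA

A->BD, B->C, C->A, D->DA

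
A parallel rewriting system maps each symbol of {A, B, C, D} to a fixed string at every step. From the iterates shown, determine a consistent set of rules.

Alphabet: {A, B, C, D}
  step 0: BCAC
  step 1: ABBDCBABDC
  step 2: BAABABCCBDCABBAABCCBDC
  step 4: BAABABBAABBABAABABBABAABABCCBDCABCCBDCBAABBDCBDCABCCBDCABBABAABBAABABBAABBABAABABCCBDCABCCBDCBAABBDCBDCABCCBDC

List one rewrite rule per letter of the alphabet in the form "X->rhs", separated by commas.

A->BA, B->AB, C->BDC, D->CC

  step 1 ⇒ step 2: ABBDCBABDC ⇒ BA·AB·AB·CC·BDC·AB·BA·AB·CC·BDC
    A ↦ BA
    B ↦ AB
    C ↦ BDC
    D ↦ CC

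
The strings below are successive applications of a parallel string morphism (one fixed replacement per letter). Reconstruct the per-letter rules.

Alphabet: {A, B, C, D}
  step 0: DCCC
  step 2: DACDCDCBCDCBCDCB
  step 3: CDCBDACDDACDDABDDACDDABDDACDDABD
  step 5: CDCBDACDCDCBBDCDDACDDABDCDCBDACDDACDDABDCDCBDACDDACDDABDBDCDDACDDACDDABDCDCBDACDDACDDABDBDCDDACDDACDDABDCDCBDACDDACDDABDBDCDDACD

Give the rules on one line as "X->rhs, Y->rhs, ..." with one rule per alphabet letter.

  step 2 ⇒ step 3: DACDCDCBCDCBCDCB ⇒ CD·CB·DA·CD·DA·CD·DA·BD·DA·CD·DA·BD·DA·CD·DA·BD
    A ↦ CB
    B ↦ BD
    C ↦ DA
    D ↦ CD

A->CB, B->BD, C->DA, D->CD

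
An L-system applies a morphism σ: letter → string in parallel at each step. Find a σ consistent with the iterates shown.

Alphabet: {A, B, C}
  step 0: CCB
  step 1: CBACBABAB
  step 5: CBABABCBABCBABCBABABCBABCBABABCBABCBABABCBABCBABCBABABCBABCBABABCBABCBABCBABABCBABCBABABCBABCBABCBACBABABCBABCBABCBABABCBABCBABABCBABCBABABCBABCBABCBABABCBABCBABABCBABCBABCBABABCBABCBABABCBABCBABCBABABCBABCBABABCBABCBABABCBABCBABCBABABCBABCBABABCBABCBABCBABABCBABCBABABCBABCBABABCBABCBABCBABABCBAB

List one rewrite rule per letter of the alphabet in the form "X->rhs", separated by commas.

  step 0 ⇒ step 1: CCB ⇒ CBA·CBA·BAB
    B ↦ BAB
    C ↦ CBA
    A ↦ C  (constrained at step 1)

A->C, B->BAB, C->CBA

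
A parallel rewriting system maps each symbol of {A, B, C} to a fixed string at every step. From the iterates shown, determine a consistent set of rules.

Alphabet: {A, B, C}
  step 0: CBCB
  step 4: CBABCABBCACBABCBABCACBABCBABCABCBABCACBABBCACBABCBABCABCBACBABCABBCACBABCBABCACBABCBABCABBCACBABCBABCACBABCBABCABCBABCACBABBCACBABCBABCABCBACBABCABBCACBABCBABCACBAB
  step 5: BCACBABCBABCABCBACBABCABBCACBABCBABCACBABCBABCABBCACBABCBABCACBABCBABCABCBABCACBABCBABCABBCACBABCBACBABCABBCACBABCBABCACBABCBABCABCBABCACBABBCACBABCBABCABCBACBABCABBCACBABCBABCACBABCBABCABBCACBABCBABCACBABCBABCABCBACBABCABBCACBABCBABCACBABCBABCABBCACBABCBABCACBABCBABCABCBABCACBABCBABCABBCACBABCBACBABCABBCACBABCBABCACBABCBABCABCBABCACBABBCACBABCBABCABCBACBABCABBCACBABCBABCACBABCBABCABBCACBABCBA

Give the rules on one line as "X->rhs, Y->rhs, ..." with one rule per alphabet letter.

  step 4 ⇒ step 5: CBABCABBCACBABCBABCACBABCBABCABCBABCACBABBCACBABCBABCABCBACBABCABBCACBABCBABCACBABCBABCABBCACBABCBABCACBABCBABCABCBABCACBABBCACBABCBABCABCBACBABCABBCACBABCBABCACBAB ⇒ BCA·CBA·B·CBA·BCA·B·CBA·CBA·BCA·B·BCA·CBA·B·CBA·BCA·CBA·B·CBA·BCA·B·BCA·CBA·B·CBA·BCA·CBA·B·CBA·BCA·B·CBA·BCA·CBA·B·CBA·BCA·B·BCA·CBA·B·CBA·CBA·BCA·B·BCA·CBA·B·CBA·BCA·CBA·B·CBA·BCA·B·CBA·BCA·CBA·B·BCA·CBA·B·CBA·BCA·B·CBA·CBA·BCA·B·BCA·CBA·B·CBA·BCA·CBA·B·CBA·BCA·B·BCA·CBA·B·CBA·BCA·CBA·B·CBA·BCA·B·CBA·CBA·BCA·B·BCA·CBA·B·CBA·BCA·CBA·B·CBA·BCA·B·BCA·CBA·B·CBA·BCA·CBA·B·CBA·BCA·B·CBA·BCA·CBA·B·CBA·BCA·B·BCA·CBA·B·CBA·CBA·BCA·B·BCA·CBA·B·CBA·BCA·CBA·B·CBA·BCA·B·CBA·BCA·CBA·B·BCA·CBA·B·CBA·BCA·B·CBA·CBA·BCA·B·BCA·CBA·B·CBA·BCA·CBA·B·CBA·BCA·B·BCA·CBA·B·CBA
    A ↦ B
    B ↦ CBA
    C ↦ BCA

A->B, B->CBA, C->BCA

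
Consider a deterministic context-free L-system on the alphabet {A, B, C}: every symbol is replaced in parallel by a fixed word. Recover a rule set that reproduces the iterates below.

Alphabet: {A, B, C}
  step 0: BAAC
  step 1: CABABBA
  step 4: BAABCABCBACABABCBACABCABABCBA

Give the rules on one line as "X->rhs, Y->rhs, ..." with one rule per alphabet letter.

  step 0 ⇒ step 1: BAAC ⇒ C·AB·AB·BA
    A ↦ AB
    B ↦ C
    C ↦ BA

A->AB, B->C, C->BA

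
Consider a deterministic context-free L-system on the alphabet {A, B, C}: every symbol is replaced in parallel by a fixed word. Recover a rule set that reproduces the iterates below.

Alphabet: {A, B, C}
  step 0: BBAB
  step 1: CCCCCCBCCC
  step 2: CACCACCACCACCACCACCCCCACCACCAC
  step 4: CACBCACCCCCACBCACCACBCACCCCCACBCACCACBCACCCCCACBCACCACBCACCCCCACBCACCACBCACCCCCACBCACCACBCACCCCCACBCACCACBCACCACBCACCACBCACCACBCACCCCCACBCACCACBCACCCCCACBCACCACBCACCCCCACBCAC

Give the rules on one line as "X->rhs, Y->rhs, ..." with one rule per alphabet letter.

A->B, B->CCC, C->CAC

  step 1 ⇒ step 2: CCCCCCBCCC ⇒ CAC·CAC·CAC·CAC·CAC·CAC·CCC·CAC·CAC·CAC
    B ↦ CCC
    C ↦ CAC
  step 0 ⇒ step 1: BBAB ⇒ CCC·CCC·B·CCC
    A ↦ B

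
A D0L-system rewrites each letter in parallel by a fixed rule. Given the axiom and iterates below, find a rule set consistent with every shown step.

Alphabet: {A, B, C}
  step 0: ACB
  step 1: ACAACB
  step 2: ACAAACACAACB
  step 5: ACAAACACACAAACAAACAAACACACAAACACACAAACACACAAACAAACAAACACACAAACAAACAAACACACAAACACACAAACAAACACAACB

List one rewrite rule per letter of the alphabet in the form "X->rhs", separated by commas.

A->AC, B->CB, C->AA

  step 1 ⇒ step 2: ACAACB ⇒ AC·AA·AC·AC·AA·CB
    A ↦ AC
    B ↦ CB
    C ↦ AA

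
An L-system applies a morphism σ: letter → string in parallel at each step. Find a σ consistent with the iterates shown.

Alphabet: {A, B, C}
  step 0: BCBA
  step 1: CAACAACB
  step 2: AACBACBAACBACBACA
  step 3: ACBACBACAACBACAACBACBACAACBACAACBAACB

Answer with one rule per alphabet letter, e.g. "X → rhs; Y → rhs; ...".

  step 2 ⇒ step 3: AACBACBAACBACBACA ⇒ ACB·ACB·A·CA·ACB·A·CA·ACB·ACB·A·CA·ACB·A·CA·ACB·A·ACB
    A ↦ ACB
    B ↦ CA
    C ↦ A

A->ACB, B->CA, C->A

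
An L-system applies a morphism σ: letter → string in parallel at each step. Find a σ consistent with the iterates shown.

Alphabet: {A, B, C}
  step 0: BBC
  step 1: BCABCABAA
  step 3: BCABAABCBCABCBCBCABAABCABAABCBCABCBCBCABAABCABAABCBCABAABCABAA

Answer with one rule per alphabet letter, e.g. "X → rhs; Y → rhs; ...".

  step 0 ⇒ step 1: BBC ⇒ BCA·BCA·BAA
    B ↦ BCA
    C ↦ BAA
    A ↦ BC  (constrained at step 1)

A->BC, B->BCA, C->BAA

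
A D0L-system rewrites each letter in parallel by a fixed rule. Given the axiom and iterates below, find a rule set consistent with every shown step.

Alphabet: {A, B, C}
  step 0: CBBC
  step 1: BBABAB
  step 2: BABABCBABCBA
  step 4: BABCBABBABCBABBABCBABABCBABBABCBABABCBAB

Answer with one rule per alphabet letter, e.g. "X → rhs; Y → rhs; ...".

  step 1 ⇒ step 2: BBABAB ⇒ BA·BA·BC·BA·BC·BA
    A ↦ BC
    B ↦ BA
  step 0 ⇒ step 1: CBBC ⇒ B·BA·BA·B
    C ↦ B

A->BC, B->BA, C->B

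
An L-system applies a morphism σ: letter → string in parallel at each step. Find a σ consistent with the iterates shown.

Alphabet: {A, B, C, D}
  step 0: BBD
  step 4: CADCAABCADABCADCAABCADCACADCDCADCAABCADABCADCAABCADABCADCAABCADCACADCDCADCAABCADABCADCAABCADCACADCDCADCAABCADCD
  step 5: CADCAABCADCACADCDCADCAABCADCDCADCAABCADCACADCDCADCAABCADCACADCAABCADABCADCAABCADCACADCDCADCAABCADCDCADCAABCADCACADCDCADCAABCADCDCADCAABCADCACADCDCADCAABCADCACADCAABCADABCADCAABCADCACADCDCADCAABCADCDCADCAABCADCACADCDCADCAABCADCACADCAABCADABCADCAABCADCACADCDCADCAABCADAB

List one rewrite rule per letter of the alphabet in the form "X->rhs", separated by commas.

  step 4 ⇒ step 5: CADCAABCADABCADCAABCADCACADCDCADCAABCADABCADCAABCADABCADCAABCADCACADCDCADCAABCADABCADCAABCADCACADCDCADCAABCADCD ⇒ CAD·CA·AB·CAD·CA·CA·DCD·CAD·CA·AB·CA·DCD·CAD·CA·AB·CAD·CA·CA·DCD·CAD·CA·AB·CAD·CA·CAD·CA·AB·CAD·AB·CAD·CA·AB·CAD·CA·CA·DCD·CAD·CA·AB·CA·DCD·CAD·CA·AB·CAD·CA·CA·DCD·CAD·CA·AB·CA·DCD·CAD·CA·AB·CAD·CA·CA·DCD·CAD·CA·AB·CAD·CA·CAD·CA·AB·CAD·AB·CAD·CA·AB·CAD·CA·CA·DCD·CAD·CA·AB·CA·DCD·CAD·CA·AB·CAD·CA·CA·DCD·CAD·CA·AB·CAD·CA·CAD·CA·AB·CAD·AB·CAD·CA·AB·CAD·CA·CA·DCD·CAD·CA·AB·CAD·AB
    A ↦ CA
    B ↦ DCD
    C ↦ CAD
    D ↦ AB

A->CA, B->DCD, C->CAD, D->AB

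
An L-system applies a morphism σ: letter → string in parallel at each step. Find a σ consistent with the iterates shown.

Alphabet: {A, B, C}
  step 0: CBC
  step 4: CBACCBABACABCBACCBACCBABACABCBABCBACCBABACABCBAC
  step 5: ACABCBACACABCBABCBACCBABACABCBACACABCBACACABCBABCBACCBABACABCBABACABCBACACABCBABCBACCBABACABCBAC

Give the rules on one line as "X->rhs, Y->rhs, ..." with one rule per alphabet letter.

  step 4 ⇒ step 5: CBACCBABACABCBACCBACCBABACABCBABCBACCBABACABCBAC ⇒ AC·AB·CB·AC·AC·AB·CB·AB·CB·AC·CB·AB·AC·AB·CB·AC·AC·AB·CB·AC·AC·AB·CB·AB·CB·AC·CB·AB·AC·AB·CB·AB·AC·AB·CB·AC·AC·AB·CB·AB·CB·AC·CB·AB·AC·AB·CB·AC
    A ↦ CB
    B ↦ AB
    C ↦ AC

A->CB, B->AB, C->AC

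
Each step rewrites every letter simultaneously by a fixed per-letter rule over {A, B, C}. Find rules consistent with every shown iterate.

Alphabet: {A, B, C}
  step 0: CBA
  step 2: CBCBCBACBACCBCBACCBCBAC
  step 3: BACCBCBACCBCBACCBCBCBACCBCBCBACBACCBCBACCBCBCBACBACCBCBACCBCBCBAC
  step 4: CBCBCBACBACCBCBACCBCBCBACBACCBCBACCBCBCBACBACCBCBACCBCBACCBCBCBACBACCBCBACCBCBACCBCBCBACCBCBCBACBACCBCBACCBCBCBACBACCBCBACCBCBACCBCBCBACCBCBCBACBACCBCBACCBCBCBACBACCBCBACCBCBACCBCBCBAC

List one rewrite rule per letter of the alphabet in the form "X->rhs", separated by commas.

  step 3 ⇒ step 4: BACCBCBACCBCBACCBCBCBACCBCBCBACBACCBCBACCBCBCBACBACCBCBACCBCBCBAC ⇒ CBC·BC·BAC·BAC·CBC·BAC·CBC·BC·BAC·BAC·CBC·BAC·CBC·BC·BAC·BAC·CBC·BAC·CBC·BAC·CBC·BC·BAC·BAC·CBC·BAC·CBC·BAC·CBC·BC·BAC·CBC·BC·BAC·BAC·CBC·BAC·CBC·BC·BAC·BAC·CBC·BAC·CBC·BAC·CBC·BC·BAC·CBC·BC·BAC·BAC·CBC·BAC·CBC·BC·BAC·BAC·CBC·BAC·CBC·BAC·CBC·BC·BAC
    A ↦ BC
    B ↦ CBC
    C ↦ BAC

A->BC, B->CBC, C->BAC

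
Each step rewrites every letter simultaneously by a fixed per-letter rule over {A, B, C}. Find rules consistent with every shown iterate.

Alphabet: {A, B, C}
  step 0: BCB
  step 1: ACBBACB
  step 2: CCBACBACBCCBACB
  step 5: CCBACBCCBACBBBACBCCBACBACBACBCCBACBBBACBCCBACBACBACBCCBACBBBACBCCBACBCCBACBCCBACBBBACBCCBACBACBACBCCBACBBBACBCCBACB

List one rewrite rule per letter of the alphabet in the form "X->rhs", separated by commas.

  step 1 ⇒ step 2: ACBBACB ⇒ CC·B·ACB·ACB·CC·B·ACB
    A ↦ CC
    B ↦ ACB
    C ↦ B

A->CC, B->ACB, C->B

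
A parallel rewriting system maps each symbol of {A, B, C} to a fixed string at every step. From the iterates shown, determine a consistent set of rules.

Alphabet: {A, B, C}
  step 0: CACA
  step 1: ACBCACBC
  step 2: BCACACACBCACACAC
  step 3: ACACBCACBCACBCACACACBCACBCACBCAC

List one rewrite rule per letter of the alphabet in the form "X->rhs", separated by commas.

A->BC, B->AC, C->AC

  step 2 ⇒ step 3: BCACACACBCACACAC ⇒ AC·AC·BC·AC·BC·AC·BC·AC·AC·AC·BC·AC·BC·AC·BC·AC
    A ↦ BC
    B ↦ AC
    C ↦ AC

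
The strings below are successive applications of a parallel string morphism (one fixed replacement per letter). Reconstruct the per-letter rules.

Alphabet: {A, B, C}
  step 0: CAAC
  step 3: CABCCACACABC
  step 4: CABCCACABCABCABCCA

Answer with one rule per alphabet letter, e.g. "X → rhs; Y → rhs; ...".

A->B, B->C, C->CA

  step 3 ⇒ step 4: CABCCACACABC ⇒ CA·B·C·CA·CA·B·CA·B·CA·B·C·CA
    A ↦ B
    B ↦ C
    C ↦ CA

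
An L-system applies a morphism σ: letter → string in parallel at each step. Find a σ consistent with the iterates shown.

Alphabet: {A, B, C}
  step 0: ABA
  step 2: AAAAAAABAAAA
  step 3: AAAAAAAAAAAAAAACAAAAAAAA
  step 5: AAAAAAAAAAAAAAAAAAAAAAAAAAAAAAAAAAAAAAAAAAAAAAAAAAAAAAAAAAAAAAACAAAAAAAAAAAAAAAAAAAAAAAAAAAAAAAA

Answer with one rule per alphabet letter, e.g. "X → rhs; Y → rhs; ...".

  step 2 ⇒ step 3: AAAAAAABAAAA ⇒ AA·AA·AA·AA·AA·AA·AA·AC·AA·AA·AA·AA
    A ↦ AA
    B ↦ AC
    C ↦ AB  (constrained at step 3)

A->AA, B->AC, C->AB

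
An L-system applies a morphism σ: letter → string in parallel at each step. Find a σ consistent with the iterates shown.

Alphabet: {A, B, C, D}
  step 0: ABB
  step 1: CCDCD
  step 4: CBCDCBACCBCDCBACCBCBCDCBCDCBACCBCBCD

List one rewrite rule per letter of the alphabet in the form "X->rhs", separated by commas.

A->C, B->CD, C->CB, D->AC

  step 0 ⇒ step 1: ABB ⇒ C·CD·CD
    A ↦ C
    B ↦ CD
    C ↦ CB  (constrained at step 1)
    D ↦ AC  (constrained at step 1)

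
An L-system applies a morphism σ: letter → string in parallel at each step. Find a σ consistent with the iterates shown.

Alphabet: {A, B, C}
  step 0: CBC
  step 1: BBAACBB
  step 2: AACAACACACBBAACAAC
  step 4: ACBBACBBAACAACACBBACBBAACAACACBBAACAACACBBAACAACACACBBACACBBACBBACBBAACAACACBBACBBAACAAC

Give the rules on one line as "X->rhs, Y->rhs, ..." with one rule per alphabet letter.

  step 1 ⇒ step 2: BBAACBB ⇒ AAC·AAC·AC·AC·BB·AAC·AAC
    A ↦ AC
    B ↦ AAC
    C ↦ BB

A->AC, B->AAC, C->BB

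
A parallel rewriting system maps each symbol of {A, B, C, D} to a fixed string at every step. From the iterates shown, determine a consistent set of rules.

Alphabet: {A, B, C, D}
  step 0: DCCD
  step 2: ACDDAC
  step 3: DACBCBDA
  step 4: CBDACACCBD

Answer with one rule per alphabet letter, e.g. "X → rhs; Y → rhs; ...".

  step 3 ⇒ step 4: DACBCBDA ⇒ CB·D·A·C·A·C·CB·D
    A ↦ D
    B ↦ C
    C ↦ A
    D ↦ CB

A->D, B->C, C->A, D->CB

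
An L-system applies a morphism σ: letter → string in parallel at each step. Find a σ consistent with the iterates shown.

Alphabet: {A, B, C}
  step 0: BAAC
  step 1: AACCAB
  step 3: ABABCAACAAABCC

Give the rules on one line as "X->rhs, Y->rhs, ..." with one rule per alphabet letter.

  step 0 ⇒ step 1: BAAC ⇒ AA·C·C·AB
    A ↦ C
    B ↦ AA
    C ↦ AB

A->C, B->AA, C->AB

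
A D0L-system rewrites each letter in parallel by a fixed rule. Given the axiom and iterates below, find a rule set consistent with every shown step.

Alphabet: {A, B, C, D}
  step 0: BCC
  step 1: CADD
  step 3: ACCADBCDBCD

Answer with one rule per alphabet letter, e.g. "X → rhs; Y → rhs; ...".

A->BC, B->CA, C->D, D->AC

  step 0 ⇒ step 1: BCC ⇒ CA·D·D
    B ↦ CA
    C ↦ D
    A ↦ BC  (constrained at step 1)
    D ↦ AC  (constrained at step 1)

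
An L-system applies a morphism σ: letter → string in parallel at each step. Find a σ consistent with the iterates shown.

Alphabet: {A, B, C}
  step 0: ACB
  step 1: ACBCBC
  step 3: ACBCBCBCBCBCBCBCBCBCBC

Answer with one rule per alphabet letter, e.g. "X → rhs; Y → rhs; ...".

A->AC, B->CBC, C->B

  step 0 ⇒ step 1: ACB ⇒ AC·B·CBC
    A ↦ AC
    B ↦ CBC
    C ↦ B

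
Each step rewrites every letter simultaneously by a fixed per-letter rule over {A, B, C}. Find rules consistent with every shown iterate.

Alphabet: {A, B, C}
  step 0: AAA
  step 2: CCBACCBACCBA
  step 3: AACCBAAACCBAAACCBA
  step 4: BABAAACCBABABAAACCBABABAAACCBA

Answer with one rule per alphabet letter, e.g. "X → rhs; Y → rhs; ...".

  step 3 ⇒ step 4: AACCBAAACCBAAACCBA ⇒ BA·BA·A·A·CC·BA·BA·BA·A·A·CC·BA·BA·BA·A·A·CC·BA
    A ↦ BA
    B ↦ CC
    C ↦ A

A->BA, B->CC, C->A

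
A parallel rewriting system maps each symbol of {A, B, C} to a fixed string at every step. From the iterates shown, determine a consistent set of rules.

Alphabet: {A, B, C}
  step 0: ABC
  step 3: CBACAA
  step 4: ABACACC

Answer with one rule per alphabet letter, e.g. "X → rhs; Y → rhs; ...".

  step 3 ⇒ step 4: CBACAA ⇒ A·BA·C·A·C·C
    A ↦ C
    B ↦ BA
    C ↦ A

A->C, B->BA, C->A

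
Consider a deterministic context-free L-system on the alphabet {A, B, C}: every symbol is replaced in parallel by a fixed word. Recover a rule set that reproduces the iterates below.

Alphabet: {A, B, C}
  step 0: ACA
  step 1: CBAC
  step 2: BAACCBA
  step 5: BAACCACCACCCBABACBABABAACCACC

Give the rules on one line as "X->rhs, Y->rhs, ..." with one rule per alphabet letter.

A->C, B->AC, C->BA

  step 1 ⇒ step 2: CBAC ⇒ BA·AC·C·BA
    A ↦ C
    B ↦ AC
    C ↦ BA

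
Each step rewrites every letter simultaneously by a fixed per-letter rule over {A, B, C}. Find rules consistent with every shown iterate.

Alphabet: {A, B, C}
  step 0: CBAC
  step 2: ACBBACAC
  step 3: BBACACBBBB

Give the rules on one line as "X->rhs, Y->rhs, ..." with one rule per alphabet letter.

A->B, B->AC, C->B

  step 2 ⇒ step 3: ACBBACAC ⇒ B·B·AC·AC·B·B·B·B
    A ↦ B
    B ↦ AC
    C ↦ B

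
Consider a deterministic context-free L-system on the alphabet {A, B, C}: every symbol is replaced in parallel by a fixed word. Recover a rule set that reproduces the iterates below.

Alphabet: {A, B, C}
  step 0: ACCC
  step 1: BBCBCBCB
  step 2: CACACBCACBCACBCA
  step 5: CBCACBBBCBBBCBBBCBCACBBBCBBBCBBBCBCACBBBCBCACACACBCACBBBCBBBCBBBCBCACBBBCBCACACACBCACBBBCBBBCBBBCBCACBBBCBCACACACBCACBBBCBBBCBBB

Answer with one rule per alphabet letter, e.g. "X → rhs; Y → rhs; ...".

  step 1 ⇒ step 2: BBCBCBCB ⇒ CA·CA·CB·CA·CB·CA·CB·CA
    B ↦ CA
    C ↦ CB
  step 0 ⇒ step 1: ACCC ⇒ BB·CB·CB·CB
    A ↦ BB

A->BB, B->CA, C->CB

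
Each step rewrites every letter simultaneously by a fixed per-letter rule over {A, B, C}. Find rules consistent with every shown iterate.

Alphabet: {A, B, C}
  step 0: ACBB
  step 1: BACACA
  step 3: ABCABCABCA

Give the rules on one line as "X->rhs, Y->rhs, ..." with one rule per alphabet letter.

  step 0 ⇒ step 1: ACBB ⇒ B·A·CA·CA
    A ↦ B
    B ↦ CA
    C ↦ A

A->B, B->CA, C->A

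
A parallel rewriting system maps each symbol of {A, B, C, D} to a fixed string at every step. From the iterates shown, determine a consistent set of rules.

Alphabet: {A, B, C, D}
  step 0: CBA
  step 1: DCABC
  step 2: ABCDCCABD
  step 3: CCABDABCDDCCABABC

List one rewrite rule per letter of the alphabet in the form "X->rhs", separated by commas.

  step 2 ⇒ step 3: ABCDCCABD ⇒ C·CAB·D·ABC·D·D·C·CAB·ABC
    A ↦ C
    B ↦ CAB
    C ↦ D
    D ↦ ABC

A->C, B->CAB, C->D, D->ABC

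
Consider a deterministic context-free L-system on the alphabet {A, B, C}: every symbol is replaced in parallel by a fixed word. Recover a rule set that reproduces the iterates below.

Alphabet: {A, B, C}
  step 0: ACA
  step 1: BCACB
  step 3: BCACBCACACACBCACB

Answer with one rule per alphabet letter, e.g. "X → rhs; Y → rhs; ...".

A->B, B->A, C->CAC

  step 0 ⇒ step 1: ACA ⇒ B·CAC·B
    A ↦ B
    C ↦ CAC
    B ↦ A  (constrained at step 1)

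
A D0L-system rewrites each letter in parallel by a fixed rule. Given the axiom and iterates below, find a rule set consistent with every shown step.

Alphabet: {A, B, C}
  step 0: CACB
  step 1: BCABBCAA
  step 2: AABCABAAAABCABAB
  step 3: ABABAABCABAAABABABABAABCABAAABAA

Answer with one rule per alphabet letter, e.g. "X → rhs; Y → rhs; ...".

A->AB, B->AA, C->BC

  step 2 ⇒ step 3: AABCABAAAABCABAB ⇒ AB·AB·AA·BC·AB·AA·AB·AB·AB·AB·AA·BC·AB·AA·AB·AA
    A ↦ AB
    B ↦ AA
    C ↦ BC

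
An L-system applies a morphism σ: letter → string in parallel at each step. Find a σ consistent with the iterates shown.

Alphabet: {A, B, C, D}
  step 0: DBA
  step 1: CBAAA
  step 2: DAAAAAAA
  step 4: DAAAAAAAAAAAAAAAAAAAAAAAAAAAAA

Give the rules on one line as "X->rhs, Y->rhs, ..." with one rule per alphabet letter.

A->AA, B->A, C->D, D->CB

  step 1 ⇒ step 2: CBAAA ⇒ D·A·AA·AA·AA
    A ↦ AA
    B ↦ A
    C ↦ D
  step 0 ⇒ step 1: DBA ⇒ CB·A·AA
    D ↦ CB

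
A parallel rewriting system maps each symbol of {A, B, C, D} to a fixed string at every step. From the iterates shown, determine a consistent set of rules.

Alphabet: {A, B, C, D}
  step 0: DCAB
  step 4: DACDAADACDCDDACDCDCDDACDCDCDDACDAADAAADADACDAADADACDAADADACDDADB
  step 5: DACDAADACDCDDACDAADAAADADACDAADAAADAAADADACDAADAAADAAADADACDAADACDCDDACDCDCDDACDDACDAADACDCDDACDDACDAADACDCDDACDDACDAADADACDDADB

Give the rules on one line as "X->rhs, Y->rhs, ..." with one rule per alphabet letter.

A->CD, B->DB, C->AA, D->DA

  step 4 ⇒ step 5: DACDAADACDCDDACDCDCDDACDCDCDDACDAADAAADADACDAADADACDAADADACDDADB ⇒ DA·CD·AA·DA·CD·CD·DA·CD·AA·DA·AA·DA·DA·CD·AA·DA·AA·DA·AA·DA·DA·CD·AA·DA·AA·DA·AA·DA·DA·CD·AA·DA·CD·CD·DA·CD·CD·CD·DA·CD·DA·CD·AA·DA·CD·CD·DA·CD·DA·CD·AA·DA·CD·CD·DA·CD·DA·CD·AA·DA·DA·CD·DA·DB
    A ↦ CD
    B ↦ DB
    C ↦ AA
    D ↦ DA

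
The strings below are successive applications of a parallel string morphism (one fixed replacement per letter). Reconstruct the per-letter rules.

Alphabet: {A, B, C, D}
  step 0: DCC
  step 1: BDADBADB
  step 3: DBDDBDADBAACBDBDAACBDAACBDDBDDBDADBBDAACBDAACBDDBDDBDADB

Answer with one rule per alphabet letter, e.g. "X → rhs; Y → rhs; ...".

  step 0 ⇒ step 1: DCC ⇒ BD·ADB·ADB
    C ↦ ADB
    D ↦ BD
    A ↦ DBD  (constrained at step 1)
    B ↦ AAC  (constrained at step 1)

A->DBD, B->AAC, C->ADB, D->BD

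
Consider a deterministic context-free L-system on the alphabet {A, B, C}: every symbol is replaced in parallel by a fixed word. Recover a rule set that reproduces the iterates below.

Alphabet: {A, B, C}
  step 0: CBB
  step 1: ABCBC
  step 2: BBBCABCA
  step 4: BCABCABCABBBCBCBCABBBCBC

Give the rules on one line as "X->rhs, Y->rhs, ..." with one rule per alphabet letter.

  step 1 ⇒ step 2: ABCBC ⇒ BB·BC·A·BC·A
    A ↦ BB
    B ↦ BC
    C ↦ A

A->BB, B->BC, C->A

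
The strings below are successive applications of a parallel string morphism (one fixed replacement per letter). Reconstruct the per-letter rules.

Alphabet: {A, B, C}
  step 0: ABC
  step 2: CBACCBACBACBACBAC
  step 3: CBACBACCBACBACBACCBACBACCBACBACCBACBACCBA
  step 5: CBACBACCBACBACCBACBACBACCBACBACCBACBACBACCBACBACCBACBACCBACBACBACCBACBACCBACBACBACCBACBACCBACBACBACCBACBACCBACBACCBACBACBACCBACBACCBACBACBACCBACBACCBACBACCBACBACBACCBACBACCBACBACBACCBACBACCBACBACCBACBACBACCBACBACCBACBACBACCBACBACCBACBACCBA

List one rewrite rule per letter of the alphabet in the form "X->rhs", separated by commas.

A->BAC, B->C, C->CBA

  step 2 ⇒ step 3: CBACCBACBACBACBAC ⇒ CBA·C·BAC·CBA·CBA·C·BAC·CBA·C·BAC·CBA·C·BAC·CBA·C·BAC·CBA
    A ↦ BAC
    B ↦ C
    C ↦ CBA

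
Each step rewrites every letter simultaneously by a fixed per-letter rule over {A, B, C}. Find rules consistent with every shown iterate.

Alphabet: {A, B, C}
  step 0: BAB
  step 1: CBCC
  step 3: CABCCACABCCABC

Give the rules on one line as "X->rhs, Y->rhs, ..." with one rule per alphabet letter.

  step 0 ⇒ step 1: BAB ⇒ C·BC·C
    A ↦ BC
    B ↦ C
    C ↦ CA  (constrained at step 1)

A->BC, B->C, C->CA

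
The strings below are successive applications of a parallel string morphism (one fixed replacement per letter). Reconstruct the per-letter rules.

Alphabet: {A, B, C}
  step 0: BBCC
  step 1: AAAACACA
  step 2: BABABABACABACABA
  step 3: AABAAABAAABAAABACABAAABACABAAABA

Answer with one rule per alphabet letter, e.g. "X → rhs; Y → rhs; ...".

  step 2 ⇒ step 3: BABABABACABACABA ⇒ AA·BA·AA·BA·AA·BA·AA·BA·CA·BA·AA·BA·CA·BA·AA·BA
    A ↦ BA
    B ↦ AA
    C ↦ CA

A->BA, B->AA, C->CA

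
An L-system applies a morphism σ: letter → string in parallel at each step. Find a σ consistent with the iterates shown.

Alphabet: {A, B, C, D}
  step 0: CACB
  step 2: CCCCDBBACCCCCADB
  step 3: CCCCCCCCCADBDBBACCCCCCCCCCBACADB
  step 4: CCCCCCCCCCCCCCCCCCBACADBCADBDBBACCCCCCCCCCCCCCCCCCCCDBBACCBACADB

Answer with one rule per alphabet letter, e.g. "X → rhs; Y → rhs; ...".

  step 3 ⇒ step 4: CCCCCCCCCADBDBBACCCCCCCCCCBACADB ⇒ CC·CC·CC·CC·CC·CC·CC·CC·CC·BA·CA·DB·CA·DB·DB·BA·CC·CC·CC·CC·CC·CC·CC·CC·CC·CC·DB·BA·CC·BA·CA·DB
    A ↦ BA
    B ↦ DB
    C ↦ CC
    D ↦ CA

A->BA, B->DB, C->CC, D->CA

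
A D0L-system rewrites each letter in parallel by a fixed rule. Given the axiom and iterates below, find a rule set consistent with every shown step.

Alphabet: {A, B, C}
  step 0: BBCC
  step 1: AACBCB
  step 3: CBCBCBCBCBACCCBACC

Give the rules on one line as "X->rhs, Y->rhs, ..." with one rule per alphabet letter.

  step 0 ⇒ step 1: BBCC ⇒ A·A·CB·CB
    B ↦ A
    C ↦ CB
    A ↦ CC  (constrained at step 1)

A->CC, B->A, C->CB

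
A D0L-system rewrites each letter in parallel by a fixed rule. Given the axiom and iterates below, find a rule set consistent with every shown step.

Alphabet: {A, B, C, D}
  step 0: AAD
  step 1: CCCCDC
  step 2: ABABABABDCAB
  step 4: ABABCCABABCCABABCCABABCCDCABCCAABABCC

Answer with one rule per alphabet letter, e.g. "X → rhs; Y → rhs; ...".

A->CC, B->A, C->AB, D->DC

  step 1 ⇒ step 2: CCCCDC ⇒ AB·AB·AB·AB·DC·AB
    C ↦ AB
    D ↦ DC
  step 0 ⇒ step 1: AAD ⇒ CC·CC·DC
    A ↦ CC
    B ↦ A  (constrained at step 2)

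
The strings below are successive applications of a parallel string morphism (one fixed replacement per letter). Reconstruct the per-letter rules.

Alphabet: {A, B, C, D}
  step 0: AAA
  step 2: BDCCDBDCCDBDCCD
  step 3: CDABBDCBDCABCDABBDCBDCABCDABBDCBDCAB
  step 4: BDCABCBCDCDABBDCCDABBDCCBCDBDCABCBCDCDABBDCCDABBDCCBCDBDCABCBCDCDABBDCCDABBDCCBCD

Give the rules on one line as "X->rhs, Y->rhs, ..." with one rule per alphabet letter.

A->CB, B->CD, C->BDC, D->AB

  step 3 ⇒ step 4: CDABBDCBDCABCDABBDCBDCABCDABBDCBDCAB ⇒ BDC·AB·CB·CD·CD·AB·BDC·CD·AB·BDC·CB·CD·BDC·AB·CB·CD·CD·AB·BDC·CD·AB·BDC·CB·CD·BDC·AB·CB·CD·CD·AB·BDC·CD·AB·BDC·CB·CD
    A ↦ CB
    B ↦ CD
    C ↦ BDC
    D ↦ AB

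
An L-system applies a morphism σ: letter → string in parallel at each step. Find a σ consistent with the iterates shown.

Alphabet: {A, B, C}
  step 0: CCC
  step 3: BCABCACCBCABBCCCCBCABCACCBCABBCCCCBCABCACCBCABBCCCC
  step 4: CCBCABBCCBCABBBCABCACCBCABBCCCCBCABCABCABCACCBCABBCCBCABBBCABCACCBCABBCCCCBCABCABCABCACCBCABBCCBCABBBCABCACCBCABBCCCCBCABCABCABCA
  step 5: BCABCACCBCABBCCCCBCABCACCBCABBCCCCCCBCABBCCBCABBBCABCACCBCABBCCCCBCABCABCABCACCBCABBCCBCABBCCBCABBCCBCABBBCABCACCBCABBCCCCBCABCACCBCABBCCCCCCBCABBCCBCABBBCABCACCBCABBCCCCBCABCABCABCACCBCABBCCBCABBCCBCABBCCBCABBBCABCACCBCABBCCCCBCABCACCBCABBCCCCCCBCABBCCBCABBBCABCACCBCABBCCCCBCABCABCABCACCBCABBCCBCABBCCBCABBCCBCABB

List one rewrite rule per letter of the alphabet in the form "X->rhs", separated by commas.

  step 4 ⇒ step 5: CCBCABBCCBCABBBCABCACCBCABBCCCCBCABCABCABCACCBCABBCCBCABBBCABCACCBCABBCCCCBCABCABCABCACCBCABBCCBCABBBCABCACCBCABBCCCCBCABCABCABCA ⇒ BCA·BCA·CC·BCA·BB·CC·CC·BCA·BCA·CC·BCA·BB·CC·CC·CC·BCA·BB·CC·BCA·BB·BCA·BCA·CC·BCA·BB·CC·CC·BCA·BCA·BCA·BCA·CC·BCA·BB·CC·BCA·BB·CC·BCA·BB·CC·BCA·BB·BCA·BCA·CC·BCA·BB·CC·CC·BCA·BCA·CC·BCA·BB·CC·CC·CC·BCA·BB·CC·BCA·BB·BCA·BCA·CC·BCA·BB·CC·CC·BCA·BCA·BCA·BCA·CC·BCA·BB·CC·BCA·BB·CC·BCA·BB·CC·BCA·BB·BCA·BCA·CC·BCA·BB·CC·CC·BCA·BCA·CC·BCA·BB·CC·CC·CC·BCA·BB·CC·BCA·BB·BCA·BCA·CC·BCA·BB·CC·CC·BCA·BCA·BCA·BCA·CC·BCA·BB·CC·BCA·BB·CC·BCA·BB·CC·BCA·BB
    A ↦ BB
    B ↦ CC
    C ↦ BCA

A->BB, B->CC, C->BCA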